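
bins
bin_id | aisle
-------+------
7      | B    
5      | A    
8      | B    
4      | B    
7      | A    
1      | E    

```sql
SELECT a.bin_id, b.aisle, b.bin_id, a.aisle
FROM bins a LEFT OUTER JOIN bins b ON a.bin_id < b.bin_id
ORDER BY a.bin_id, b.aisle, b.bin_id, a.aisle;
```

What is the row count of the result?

LEFT JOIN keeps every row from `bins a`; unmatched rows get NULL for `bins b`'s columns.
Matching on a.bin_id < b.bin_id.
Matched pairs: 14; unmatched a rows kept: 1.
Total: 14 matched + 1 padded = 15 rows.

15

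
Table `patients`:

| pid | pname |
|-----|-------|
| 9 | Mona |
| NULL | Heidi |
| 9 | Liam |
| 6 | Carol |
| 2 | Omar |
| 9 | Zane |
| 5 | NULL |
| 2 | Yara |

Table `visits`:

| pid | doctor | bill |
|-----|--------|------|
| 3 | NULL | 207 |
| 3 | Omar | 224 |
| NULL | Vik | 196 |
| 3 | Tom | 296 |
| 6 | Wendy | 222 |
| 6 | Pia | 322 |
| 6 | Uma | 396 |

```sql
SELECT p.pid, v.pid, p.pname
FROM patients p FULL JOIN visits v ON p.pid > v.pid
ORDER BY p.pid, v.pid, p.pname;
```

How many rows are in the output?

28

FULL OUTER JOIN keeps every row from both sides; unmatched rows get NULL for the other side's columns.
Matching on p.pid > v.pid. A NULL in a compared column never satisfies the condition.
Matched pairs: 24; unmatched p rows kept: 3; unmatched v rows kept: 1.
Total: 24 matched + 4 padded = 28 rows.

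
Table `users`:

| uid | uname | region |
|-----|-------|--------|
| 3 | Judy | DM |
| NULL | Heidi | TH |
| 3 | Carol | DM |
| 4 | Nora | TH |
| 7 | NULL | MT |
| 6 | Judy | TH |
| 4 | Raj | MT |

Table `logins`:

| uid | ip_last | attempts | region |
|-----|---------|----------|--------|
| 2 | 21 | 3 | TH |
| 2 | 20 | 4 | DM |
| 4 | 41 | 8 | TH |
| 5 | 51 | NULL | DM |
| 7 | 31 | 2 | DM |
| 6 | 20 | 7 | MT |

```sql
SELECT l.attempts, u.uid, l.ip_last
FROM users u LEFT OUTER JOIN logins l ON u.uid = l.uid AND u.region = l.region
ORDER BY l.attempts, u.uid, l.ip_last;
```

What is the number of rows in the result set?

LEFT JOIN keeps every row from `users`; unmatched rows get NULL for `logins`'s columns.
Matching on u.uid = l.uid AND u.region = l.region. A NULL in a compared column never satisfies the condition.
- u row (uid=3, region=DM): no match → kept, l columns NULL.
- u row (uid=NULL, region=TH): no match → kept, l columns NULL.
- u row (uid=3, region=DM): no match → kept, l columns NULL.
- u row (uid=4, region=TH): matches 1 l row(s) → 1 output row(s).
- u row (uid=7, region=MT): no match → kept, l columns NULL.
- u row (uid=6, region=TH): no match → kept, l columns NULL.
- u row (uid=4, region=MT): no match → kept, l columns NULL.
Total: 1 matched + 6 padded = 7 rows.

7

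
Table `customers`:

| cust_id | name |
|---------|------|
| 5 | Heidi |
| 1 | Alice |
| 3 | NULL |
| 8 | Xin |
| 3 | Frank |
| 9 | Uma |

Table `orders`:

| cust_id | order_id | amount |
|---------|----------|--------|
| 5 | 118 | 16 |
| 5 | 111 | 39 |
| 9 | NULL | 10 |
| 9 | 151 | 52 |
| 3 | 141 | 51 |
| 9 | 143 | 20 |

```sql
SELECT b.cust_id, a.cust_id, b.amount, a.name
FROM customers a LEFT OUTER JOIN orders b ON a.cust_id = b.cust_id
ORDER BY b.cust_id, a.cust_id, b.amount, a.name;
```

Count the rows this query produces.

LEFT JOIN keeps every row from `customers`; unmatched rows get NULL for `orders`'s columns.
Matching on a.cust_id = b.cust_id.
Matched pairs: 7; unmatched a rows kept: 2.
Total: 7 matched + 2 padded = 9 rows.

9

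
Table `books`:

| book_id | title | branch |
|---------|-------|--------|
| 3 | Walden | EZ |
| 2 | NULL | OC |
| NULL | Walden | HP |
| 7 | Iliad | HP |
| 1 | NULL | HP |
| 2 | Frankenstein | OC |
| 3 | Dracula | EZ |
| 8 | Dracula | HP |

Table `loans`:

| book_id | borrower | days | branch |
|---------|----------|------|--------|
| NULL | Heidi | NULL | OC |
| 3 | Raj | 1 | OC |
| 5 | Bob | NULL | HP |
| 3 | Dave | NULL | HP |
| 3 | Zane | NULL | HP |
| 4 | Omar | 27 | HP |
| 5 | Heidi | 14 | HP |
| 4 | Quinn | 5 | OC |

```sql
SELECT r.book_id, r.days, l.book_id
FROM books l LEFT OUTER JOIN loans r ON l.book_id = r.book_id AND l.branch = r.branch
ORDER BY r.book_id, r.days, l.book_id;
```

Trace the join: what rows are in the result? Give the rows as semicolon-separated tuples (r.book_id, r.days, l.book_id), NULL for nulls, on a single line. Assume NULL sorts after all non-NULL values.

LEFT JOIN keeps every row from `books`; unmatched rows get NULL for `loans`'s columns.
Matching on l.book_id = r.book_id AND l.branch = r.branch. A NULL in a compared column never satisfies the condition.
- l row (book_id=3, branch=EZ): no match → kept, r columns NULL.
- l row (book_id=2, branch=OC): no match → kept, r columns NULL.
- l row (book_id=NULL, branch=HP): no match → kept, r columns NULL.
- l row (book_id=7, branch=HP): no match → kept, r columns NULL.
- l row (book_id=1, branch=HP): no match → kept, r columns NULL.
- l row (book_id=2, branch=OC): no match → kept, r columns NULL.
- l row (book_id=3, branch=EZ): no match → kept, r columns NULL.
- l row (book_id=8, branch=HP): no match → kept, r columns NULL.
After projecting and ordering:
r.book_id | r.days | l.book_id
NULL | NULL | 1
NULL | NULL | 2
NULL | NULL | 2
NULL | NULL | 3
NULL | NULL | 3
NULL | NULL | 7
NULL | NULL | 8
NULL | NULL | NULL

(NULL, NULL, 1); (NULL, NULL, 2); (NULL, NULL, 2); (NULL, NULL, 3); (NULL, NULL, 3); (NULL, NULL, 7); (NULL, NULL, 8); (NULL, NULL, NULL)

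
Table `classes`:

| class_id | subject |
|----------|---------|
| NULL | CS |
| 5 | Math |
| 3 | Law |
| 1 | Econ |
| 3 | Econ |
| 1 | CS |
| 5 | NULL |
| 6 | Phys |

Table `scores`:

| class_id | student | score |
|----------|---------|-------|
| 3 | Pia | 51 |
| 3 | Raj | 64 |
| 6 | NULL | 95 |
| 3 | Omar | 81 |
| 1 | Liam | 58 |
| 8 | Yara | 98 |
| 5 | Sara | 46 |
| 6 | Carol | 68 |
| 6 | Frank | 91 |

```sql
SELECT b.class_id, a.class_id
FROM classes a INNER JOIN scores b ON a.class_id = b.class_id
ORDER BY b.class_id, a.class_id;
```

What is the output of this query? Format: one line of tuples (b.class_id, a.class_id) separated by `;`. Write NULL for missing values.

(1, 1); (1, 1); (3, 3); (3, 3); (3, 3); (3, 3); (3, 3); (3, 3); (5, 5); (5, 5); (6, 6); (6, 6); (6, 6)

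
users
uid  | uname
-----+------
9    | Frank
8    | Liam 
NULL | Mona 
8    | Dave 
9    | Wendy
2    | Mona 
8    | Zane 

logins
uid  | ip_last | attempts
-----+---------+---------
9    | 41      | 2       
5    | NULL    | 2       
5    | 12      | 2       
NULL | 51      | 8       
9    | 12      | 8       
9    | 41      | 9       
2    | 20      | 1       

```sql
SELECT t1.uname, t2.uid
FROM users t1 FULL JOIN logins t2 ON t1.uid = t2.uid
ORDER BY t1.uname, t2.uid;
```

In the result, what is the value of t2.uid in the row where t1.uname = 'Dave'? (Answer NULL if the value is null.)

FULL OUTER JOIN keeps every row from both sides; unmatched rows get NULL for the other side's columns.
Matching on t1.uid = t2.uid. A NULL in a compared column never satisfies the condition.
- t1 row (uid=9): matches 3 t2 row(s) → 3 output row(s).
- t1 row (uid=8): no match → kept, t2 columns NULL.
- t1 row (uid=NULL): no match → kept, t2 columns NULL.
- t1 row (uid=8): no match → kept, t2 columns NULL.
- t1 row (uid=9): matches 3 t2 row(s) → 3 output row(s).
- t1 row (uid=2): matches 1 t2 row(s) → 1 output row(s).
- t1 row (uid=8): no match → kept, t2 columns NULL.
- 3 t2 row(s) had no t1 match → kept, t1 columns NULL.

NULL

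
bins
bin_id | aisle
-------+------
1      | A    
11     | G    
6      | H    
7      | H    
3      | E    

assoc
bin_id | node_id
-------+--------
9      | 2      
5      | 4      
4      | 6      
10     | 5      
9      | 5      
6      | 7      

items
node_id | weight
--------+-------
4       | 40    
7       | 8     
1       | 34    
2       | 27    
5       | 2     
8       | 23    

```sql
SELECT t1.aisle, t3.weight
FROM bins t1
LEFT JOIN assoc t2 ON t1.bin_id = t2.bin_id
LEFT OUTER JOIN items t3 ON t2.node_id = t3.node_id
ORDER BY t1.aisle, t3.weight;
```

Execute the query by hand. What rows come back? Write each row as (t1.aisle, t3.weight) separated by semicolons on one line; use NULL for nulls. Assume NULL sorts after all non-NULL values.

Joins associate left-to-right: bins LEFT JOIN assoc on bin_id gives 5 intermediate row(s).
Then LEFT JOIN `items t3` on node_id: each of those 5 rows is kept; rows whose t2.node_id has no match in t3 get NULL for t3's columns.

(A, NULL); (E, NULL); (G, NULL); (H, 8); (H, NULL)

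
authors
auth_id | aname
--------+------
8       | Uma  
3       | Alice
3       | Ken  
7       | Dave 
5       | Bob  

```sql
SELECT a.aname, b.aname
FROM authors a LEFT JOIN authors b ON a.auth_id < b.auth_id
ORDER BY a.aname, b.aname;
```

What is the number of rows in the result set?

10

LEFT JOIN keeps every row from `authors a`; unmatched rows get NULL for `authors b`'s columns.
Matching on a.auth_id < b.auth_id.
- a row (auth_id=8): no match → kept, b columns NULL.
- a row (auth_id=3): matches 3 b row(s) → 3 output row(s).
- a row (auth_id=3): matches 3 b row(s) → 3 output row(s).
- a row (auth_id=7): matches 1 b row(s) → 1 output row(s).
- a row (auth_id=5): matches 2 b row(s) → 2 output row(s).
Total: 9 matched + 1 padded = 10 rows.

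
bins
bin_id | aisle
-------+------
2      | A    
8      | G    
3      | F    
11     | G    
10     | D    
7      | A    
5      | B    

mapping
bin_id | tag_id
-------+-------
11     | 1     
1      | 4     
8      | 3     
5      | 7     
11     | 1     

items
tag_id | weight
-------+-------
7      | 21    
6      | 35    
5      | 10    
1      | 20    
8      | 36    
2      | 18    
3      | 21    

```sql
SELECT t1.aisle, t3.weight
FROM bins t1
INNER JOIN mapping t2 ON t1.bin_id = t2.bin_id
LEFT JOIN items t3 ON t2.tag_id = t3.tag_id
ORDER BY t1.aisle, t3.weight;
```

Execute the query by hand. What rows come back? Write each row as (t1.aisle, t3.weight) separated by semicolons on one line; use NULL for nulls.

(B, 21); (G, 20); (G, 20); (G, 21)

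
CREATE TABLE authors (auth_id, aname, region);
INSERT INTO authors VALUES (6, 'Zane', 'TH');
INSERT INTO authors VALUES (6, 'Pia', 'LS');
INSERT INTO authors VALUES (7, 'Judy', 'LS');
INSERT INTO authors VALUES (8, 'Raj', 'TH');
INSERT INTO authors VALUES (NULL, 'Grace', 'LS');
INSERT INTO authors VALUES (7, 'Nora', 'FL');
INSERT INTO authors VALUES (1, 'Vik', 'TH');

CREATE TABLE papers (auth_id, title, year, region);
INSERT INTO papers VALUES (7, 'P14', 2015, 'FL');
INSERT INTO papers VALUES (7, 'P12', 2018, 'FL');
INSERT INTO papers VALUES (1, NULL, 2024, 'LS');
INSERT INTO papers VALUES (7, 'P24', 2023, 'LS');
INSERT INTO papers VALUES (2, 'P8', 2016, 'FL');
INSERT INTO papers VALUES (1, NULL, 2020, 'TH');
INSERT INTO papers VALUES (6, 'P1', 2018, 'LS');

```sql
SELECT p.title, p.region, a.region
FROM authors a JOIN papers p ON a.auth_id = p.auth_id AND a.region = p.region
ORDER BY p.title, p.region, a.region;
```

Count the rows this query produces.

INNER JOIN keeps only pairs where the ON condition holds.
Matching on a.auth_id = p.auth_id AND a.region = p.region. A NULL in a compared column never satisfies the condition.
Matched pairs: 5.
Total: 5 rows.

5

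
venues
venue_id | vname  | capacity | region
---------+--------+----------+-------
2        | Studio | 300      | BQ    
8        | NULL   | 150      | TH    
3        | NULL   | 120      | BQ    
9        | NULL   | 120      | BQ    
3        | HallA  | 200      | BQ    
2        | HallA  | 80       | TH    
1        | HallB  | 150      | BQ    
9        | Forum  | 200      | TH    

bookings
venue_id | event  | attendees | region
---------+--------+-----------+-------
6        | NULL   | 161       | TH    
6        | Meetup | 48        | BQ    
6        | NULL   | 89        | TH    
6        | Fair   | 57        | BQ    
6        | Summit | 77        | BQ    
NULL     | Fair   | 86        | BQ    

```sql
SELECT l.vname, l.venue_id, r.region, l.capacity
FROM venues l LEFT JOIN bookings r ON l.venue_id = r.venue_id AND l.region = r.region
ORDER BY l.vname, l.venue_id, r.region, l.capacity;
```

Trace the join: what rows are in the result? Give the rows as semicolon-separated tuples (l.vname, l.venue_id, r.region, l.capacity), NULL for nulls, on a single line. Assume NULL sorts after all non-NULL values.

LEFT JOIN keeps every row from `venues`; unmatched rows get NULL for `bookings`'s columns.
Matching on l.venue_id = r.venue_id AND l.region = r.region. A NULL in a compared column never satisfies the condition.
- l (venue_id=2, region=BQ) has no partner → padded with NULL.
- l (venue_id=8, region=TH) has no partner → padded with NULL.
- l (venue_id=3, region=BQ) has no partner → padded with NULL.
- l (venue_id=9, region=BQ) has no partner → padded with NULL.
- l (venue_id=3, region=BQ) has no partner → padded with NULL.
- l (venue_id=2, region=TH) has no partner → padded with NULL.
- l (venue_id=1, region=BQ) has no partner → padded with NULL.
- l (venue_id=9, region=TH) has no partner → padded with NULL.
After projecting and ordering:
l.vname | l.venue_id | r.region | l.capacity
Forum | 9 | NULL | 200
HallA | 2 | NULL | 80
HallA | 3 | NULL | 200
HallB | 1 | NULL | 150
Studio | 2 | NULL | 300
NULL | 3 | NULL | 120
NULL | 8 | NULL | 150
NULL | 9 | NULL | 120

(Forum, 9, NULL, 200); (HallA, 2, NULL, 80); (HallA, 3, NULL, 200); (HallB, 1, NULL, 150); (Studio, 2, NULL, 300); (NULL, 3, NULL, 120); (NULL, 8, NULL, 150); (NULL, 9, NULL, 120)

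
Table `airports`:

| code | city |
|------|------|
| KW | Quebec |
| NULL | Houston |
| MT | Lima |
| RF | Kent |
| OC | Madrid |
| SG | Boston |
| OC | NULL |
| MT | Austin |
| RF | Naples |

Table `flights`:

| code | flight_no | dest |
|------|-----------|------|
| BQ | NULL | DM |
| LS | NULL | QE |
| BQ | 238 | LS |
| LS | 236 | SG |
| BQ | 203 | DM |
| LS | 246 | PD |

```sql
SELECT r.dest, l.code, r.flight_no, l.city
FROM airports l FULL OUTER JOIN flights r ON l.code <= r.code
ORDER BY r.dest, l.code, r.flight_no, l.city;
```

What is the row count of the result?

14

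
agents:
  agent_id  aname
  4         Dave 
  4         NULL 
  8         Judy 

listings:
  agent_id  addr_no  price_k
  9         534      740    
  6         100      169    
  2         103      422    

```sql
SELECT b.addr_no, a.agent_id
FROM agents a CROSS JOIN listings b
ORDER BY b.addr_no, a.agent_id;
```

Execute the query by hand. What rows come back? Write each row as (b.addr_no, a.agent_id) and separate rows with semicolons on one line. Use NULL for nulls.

(100, 4); (100, 4); (100, 8); (103, 4); (103, 4); (103, 8); (534, 4); (534, 4); (534, 8)

CROSS JOIN pairs every row of `agents` with every row of `listings`: 3 × 3 = 9 rows.
After projecting and ordering:
b.addr_no | a.agent_id
100 | 4
100 | 4
100 | 8
103 | 4
103 | 4
103 | 8
534 | 4
534 | 4
534 | 8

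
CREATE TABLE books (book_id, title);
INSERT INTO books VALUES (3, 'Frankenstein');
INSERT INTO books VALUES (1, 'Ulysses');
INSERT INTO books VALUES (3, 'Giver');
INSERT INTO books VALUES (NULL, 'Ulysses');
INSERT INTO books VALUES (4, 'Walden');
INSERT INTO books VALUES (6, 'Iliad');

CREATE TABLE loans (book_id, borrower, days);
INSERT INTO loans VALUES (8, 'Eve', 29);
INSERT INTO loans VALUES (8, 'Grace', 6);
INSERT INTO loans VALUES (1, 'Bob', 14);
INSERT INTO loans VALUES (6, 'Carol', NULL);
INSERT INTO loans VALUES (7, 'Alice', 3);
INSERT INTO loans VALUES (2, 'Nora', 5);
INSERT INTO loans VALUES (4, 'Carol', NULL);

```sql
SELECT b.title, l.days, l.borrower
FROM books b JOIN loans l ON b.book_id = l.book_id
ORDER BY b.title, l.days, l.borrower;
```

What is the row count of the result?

INNER JOIN keeps only pairs where the ON condition holds.
Matching on b.book_id = l.book_id. A NULL in a compared column never satisfies the condition.
- b row (book_id=3): no match → dropped.
- b row (book_id=1): matches 1 l row(s) → 1 output row(s).
- b row (book_id=3): no match → dropped.
- b row (book_id=NULL): no match → dropped.
- b row (book_id=4): matches 1 l row(s) → 1 output row(s).
- b row (book_id=6): matches 1 l row(s) → 1 output row(s).
Total: 3 rows.

3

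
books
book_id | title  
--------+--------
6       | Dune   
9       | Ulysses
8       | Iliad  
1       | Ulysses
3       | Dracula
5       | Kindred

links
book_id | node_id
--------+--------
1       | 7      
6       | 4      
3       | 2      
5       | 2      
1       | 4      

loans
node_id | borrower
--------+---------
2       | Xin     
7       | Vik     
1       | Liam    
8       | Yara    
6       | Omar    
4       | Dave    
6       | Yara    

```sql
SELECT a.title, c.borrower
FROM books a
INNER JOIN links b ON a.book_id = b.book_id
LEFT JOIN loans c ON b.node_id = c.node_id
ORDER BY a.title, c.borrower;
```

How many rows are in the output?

Joins associate left-to-right: books INNER JOIN links on book_id gives 5 intermediate row(s).
Then LEFT JOIN `loans c` on node_id: each of those 5 rows is kept; rows whose b.node_id has no match in c get NULL for c's columns.
Result: 5 row(s).

5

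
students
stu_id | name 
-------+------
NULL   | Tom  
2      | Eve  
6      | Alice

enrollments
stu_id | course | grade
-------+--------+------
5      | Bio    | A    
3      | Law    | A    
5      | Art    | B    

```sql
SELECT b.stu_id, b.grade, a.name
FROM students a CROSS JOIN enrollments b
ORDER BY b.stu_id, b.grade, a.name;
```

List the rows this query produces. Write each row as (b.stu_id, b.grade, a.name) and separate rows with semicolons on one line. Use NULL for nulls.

(3, A, Alice); (3, A, Eve); (3, A, Tom); (5, A, Alice); (5, A, Eve); (5, A, Tom); (5, B, Alice); (5, B, Eve); (5, B, Tom)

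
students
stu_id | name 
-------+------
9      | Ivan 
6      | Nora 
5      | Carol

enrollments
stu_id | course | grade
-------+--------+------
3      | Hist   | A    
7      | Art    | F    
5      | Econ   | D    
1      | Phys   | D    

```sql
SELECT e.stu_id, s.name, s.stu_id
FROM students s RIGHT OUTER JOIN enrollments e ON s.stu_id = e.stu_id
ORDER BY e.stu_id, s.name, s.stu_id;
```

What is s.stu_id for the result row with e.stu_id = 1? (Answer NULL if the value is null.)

RIGHT JOIN keeps every row from `enrollments`; unmatched rows get NULL for `students`'s columns.
Matching on s.stu_id = e.stu_id.
- s (stu_id=9) has no partner in e.
- s (stu_id=6) has no partner in e.
- s (stu_id=5) pairs with 1 row(s) of e.
- 3 e row(s) had no s match → kept, s columns NULL.

NULL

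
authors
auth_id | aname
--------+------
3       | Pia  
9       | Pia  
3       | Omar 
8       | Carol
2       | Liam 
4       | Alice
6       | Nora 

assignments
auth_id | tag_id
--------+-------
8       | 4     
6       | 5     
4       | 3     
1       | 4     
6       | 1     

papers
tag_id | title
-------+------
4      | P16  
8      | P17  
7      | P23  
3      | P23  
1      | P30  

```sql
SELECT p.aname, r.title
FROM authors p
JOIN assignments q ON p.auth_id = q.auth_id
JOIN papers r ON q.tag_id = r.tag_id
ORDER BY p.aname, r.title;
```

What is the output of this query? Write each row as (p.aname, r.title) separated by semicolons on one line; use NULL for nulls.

(Alice, P23); (Carol, P16); (Nora, P30)

Step 1 — p INNER JOIN q on auth_id → 4 row(s).
Then INNER JOIN `papers r` on tag_id: keep only rows whose q.tag_id appears in r.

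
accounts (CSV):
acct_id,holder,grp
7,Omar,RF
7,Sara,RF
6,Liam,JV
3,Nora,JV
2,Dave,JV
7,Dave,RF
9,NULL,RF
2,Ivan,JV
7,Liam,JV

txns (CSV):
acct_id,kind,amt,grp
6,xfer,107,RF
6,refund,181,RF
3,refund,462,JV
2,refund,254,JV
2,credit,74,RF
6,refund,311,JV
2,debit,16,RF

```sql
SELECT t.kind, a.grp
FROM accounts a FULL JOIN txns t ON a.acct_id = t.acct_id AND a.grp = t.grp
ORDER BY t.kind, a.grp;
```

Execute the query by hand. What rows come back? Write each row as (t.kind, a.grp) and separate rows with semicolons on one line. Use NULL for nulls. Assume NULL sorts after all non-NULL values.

FULL OUTER JOIN keeps every row from both sides; unmatched rows get NULL for the other side's columns.
Matching on a.acct_id = t.acct_id AND a.grp = t.grp.
- a row (acct_id=7, grp=RF): no match → kept, t columns NULL.
- a row (acct_id=7, grp=RF): no match → kept, t columns NULL.
- a row (acct_id=6, grp=JV): matches 1 t row(s) → 1 output row(s).
- a row (acct_id=3, grp=JV): matches 1 t row(s) → 1 output row(s).
- a row (acct_id=2, grp=JV): matches 1 t row(s) → 1 output row(s).
- a row (acct_id=7, grp=RF): no match → kept, t columns NULL.
- a row (acct_id=9, grp=RF): no match → kept, t columns NULL.
- a row (acct_id=2, grp=JV): matches 1 t row(s) → 1 output row(s).
- a row (acct_id=7, grp=JV): no match → kept, t columns NULL.
- plus 4 unmatched t row(s), each kept with NULL a columns.

(credit, NULL); (debit, NULL); (refund, JV); (refund, JV); (refund, JV); (refund, JV); (refund, NULL); (xfer, NULL); (NULL, JV); (NULL, RF); (NULL, RF); (NULL, RF); (NULL, RF)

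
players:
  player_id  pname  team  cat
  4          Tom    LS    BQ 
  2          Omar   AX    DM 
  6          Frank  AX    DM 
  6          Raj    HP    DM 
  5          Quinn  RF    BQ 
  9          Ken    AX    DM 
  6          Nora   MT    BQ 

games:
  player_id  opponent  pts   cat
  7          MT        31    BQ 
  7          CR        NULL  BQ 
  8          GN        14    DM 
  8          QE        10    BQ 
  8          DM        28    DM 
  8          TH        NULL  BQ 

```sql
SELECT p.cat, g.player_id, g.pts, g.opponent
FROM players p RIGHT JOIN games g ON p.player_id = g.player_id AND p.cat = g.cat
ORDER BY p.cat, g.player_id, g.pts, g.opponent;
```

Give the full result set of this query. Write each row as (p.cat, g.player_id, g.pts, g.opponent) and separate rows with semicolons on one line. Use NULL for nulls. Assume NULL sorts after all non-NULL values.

RIGHT JOIN keeps every row from `games`; unmatched rows get NULL for `players`'s columns.
Matching on p.player_id = g.player_id AND p.cat = g.cat.
Matched pairs: 0; unmatched g rows kept: 6.

(NULL, 7, 31, MT); (NULL, 7, NULL, CR); (NULL, 8, 10, QE); (NULL, 8, 14, GN); (NULL, 8, 28, DM); (NULL, 8, NULL, TH)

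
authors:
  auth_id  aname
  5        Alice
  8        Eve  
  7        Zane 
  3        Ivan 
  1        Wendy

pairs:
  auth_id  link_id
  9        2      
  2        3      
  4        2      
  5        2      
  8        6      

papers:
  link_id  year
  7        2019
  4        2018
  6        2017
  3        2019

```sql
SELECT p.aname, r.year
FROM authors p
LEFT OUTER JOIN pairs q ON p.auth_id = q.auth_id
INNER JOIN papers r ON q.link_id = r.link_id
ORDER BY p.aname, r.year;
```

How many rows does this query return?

Step 1 — p LEFT JOIN q on auth_id → 5 row(s).
Then INNER JOIN `papers r` on link_id: keep only rows whose q.link_id appears in r.
Result: 1 row(s).

1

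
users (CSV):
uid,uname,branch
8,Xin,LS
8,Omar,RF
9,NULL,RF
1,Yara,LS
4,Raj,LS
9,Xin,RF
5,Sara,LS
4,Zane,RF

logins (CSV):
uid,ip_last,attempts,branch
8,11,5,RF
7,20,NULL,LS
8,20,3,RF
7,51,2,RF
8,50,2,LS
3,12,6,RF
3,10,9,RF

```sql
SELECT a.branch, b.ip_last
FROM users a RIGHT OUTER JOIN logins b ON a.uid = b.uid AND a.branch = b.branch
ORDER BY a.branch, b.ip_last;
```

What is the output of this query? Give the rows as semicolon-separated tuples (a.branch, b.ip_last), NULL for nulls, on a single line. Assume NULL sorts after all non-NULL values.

(LS, 50); (RF, 11); (RF, 20); (NULL, 10); (NULL, 12); (NULL, 20); (NULL, 51)

RIGHT JOIN keeps every row from `logins`; unmatched rows get NULL for `users`'s columns.
Matching on a.uid = b.uid AND a.branch = b.branch.
Matched pairs: 3; unmatched b rows kept: 4.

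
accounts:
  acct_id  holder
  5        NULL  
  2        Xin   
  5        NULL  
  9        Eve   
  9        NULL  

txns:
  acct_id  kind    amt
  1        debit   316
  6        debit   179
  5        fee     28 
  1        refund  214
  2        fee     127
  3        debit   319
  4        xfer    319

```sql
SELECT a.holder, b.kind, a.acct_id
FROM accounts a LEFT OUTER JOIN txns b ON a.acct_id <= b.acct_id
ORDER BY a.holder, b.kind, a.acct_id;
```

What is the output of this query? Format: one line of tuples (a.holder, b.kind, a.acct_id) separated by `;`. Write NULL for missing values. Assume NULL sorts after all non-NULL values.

LEFT JOIN keeps every row from `accounts`; unmatched rows get NULL for `txns`'s columns.
Matching on a.acct_id <= b.acct_id.
Matched pairs: 9; unmatched a rows kept: 2.

(Eve, NULL, 9); (Xin, debit, 2); (Xin, debit, 2); (Xin, fee, 2); (Xin, fee, 2); (Xin, xfer, 2); (NULL, debit, 5); (NULL, debit, 5); (NULL, fee, 5); (NULL, fee, 5); (NULL, NULL, 9)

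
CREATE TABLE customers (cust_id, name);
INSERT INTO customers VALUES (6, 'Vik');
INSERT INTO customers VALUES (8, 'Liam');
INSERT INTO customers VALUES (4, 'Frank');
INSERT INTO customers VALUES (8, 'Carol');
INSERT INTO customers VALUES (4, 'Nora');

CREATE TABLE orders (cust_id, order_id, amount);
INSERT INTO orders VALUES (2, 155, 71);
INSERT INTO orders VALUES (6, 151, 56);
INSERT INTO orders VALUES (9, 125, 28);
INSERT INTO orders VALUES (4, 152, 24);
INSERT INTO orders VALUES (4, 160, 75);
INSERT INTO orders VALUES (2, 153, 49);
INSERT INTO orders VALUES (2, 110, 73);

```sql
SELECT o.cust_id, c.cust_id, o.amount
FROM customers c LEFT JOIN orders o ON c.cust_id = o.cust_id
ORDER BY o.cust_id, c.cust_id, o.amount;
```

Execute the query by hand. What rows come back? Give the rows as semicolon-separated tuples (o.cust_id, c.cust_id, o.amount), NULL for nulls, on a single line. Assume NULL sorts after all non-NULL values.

(4, 4, 24); (4, 4, 24); (4, 4, 75); (4, 4, 75); (6, 6, 56); (NULL, 8, NULL); (NULL, 8, NULL)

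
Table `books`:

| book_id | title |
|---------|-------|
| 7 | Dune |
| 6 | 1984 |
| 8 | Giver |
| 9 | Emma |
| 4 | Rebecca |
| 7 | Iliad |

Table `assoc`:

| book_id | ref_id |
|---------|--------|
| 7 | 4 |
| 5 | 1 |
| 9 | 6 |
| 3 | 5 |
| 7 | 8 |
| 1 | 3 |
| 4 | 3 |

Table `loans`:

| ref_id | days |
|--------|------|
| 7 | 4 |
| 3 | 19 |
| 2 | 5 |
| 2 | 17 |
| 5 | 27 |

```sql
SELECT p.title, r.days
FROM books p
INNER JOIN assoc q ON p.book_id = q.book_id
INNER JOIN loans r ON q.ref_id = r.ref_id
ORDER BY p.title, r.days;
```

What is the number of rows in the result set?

1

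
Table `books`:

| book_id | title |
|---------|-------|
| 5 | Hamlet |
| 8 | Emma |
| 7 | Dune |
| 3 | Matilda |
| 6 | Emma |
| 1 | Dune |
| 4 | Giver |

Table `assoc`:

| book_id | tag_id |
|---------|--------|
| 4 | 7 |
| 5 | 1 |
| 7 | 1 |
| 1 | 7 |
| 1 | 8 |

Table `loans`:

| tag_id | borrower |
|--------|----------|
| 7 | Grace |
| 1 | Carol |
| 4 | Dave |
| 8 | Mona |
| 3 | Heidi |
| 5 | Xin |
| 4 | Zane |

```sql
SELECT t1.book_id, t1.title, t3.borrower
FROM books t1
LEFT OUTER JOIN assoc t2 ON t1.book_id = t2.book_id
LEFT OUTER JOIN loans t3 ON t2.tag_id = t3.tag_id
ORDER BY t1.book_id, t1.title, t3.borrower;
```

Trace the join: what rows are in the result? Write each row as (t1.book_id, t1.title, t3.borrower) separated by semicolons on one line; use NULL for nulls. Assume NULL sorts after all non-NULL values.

(1, Dune, Grace); (1, Dune, Mona); (3, Matilda, NULL); (4, Giver, Grace); (5, Hamlet, Carol); (6, Emma, NULL); (7, Dune, Carol); (8, Emma, NULL)

Evaluate left to right. First `books t1 LEFT JOIN assoc t2` on book_id: 8 row(s).
Then LEFT JOIN `loans t3` on tag_id: each of those 8 rows is kept; rows whose t2.tag_id has no match in t3 get NULL for t3's columns.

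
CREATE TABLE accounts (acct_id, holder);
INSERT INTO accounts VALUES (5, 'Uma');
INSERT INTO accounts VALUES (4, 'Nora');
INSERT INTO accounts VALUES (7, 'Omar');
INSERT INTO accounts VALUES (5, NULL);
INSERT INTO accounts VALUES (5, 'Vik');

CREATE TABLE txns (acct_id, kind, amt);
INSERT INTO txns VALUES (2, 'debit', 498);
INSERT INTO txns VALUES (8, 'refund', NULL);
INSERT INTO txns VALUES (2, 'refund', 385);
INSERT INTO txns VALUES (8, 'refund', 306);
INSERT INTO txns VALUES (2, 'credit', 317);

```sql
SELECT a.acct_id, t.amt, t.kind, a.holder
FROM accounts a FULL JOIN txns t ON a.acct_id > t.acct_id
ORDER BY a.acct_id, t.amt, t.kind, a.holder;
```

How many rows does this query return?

FULL OUTER JOIN keeps every row from both sides; unmatched rows get NULL for the other side's columns.
Matching on a.acct_id > t.acct_id.
- a (acct_id=5) pairs with 3 row(s) of t.
- a (acct_id=4) pairs with 3 row(s) of t.
- a (acct_id=7) pairs with 3 row(s) of t.
- a (acct_id=5) pairs with 3 row(s) of t.
- a (acct_id=5) pairs with 3 row(s) of t.
- 2 row(s) from t found no a partner → padded with NULL.
Total: 15 matched + 2 padded = 17 rows.

17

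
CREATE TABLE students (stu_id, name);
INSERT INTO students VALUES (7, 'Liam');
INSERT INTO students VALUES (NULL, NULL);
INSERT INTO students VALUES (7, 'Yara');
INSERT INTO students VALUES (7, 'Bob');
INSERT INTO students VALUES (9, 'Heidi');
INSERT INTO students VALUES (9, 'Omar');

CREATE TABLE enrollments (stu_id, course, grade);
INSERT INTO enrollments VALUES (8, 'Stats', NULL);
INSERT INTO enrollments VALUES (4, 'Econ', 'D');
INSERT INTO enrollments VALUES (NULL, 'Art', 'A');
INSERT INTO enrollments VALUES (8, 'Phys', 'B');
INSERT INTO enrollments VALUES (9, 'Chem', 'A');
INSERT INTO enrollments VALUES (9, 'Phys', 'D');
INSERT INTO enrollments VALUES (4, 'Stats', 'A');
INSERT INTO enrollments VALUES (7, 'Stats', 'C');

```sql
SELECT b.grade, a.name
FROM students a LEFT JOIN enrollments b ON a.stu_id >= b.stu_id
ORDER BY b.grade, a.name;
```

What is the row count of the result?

24

LEFT JOIN keeps every row from `students`; unmatched rows get NULL for `enrollments`'s columns.
Matching on a.stu_id >= b.stu_id. A NULL in a compared column never satisfies the condition.
Matched pairs: 23; unmatched a rows kept: 1.
Total: 23 matched + 1 padded = 24 rows.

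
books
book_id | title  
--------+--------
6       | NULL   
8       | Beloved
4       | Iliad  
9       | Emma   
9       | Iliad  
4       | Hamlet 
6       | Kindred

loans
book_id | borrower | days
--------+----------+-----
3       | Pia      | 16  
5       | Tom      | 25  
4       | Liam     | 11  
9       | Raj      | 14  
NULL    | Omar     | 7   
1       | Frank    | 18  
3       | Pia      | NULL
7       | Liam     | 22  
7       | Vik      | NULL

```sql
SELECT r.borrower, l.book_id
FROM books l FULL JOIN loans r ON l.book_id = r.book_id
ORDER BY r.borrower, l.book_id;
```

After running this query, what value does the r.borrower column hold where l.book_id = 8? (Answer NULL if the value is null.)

FULL OUTER JOIN keeps every row from both sides; unmatched rows get NULL for the other side's columns.
Matching on l.book_id = r.book_id. A NULL in a compared column never satisfies the condition.
- book_id=6: no r row matches, row kept with r columns NULL.
- book_id=8: no r row matches, row kept with r columns NULL.
- book_id=4: 1 matching r row(s), so 1 row(s) emitted.
- book_id=9: 1 matching r row(s), so 1 row(s) emitted.
- book_id=9: 1 matching r row(s), so 1 row(s) emitted.
- book_id=4: 1 matching r row(s), so 1 row(s) emitted.
- book_id=6: no r row matches, row kept with r columns NULL.
- 7 r row(s) had no l match → kept, l columns NULL.

NULL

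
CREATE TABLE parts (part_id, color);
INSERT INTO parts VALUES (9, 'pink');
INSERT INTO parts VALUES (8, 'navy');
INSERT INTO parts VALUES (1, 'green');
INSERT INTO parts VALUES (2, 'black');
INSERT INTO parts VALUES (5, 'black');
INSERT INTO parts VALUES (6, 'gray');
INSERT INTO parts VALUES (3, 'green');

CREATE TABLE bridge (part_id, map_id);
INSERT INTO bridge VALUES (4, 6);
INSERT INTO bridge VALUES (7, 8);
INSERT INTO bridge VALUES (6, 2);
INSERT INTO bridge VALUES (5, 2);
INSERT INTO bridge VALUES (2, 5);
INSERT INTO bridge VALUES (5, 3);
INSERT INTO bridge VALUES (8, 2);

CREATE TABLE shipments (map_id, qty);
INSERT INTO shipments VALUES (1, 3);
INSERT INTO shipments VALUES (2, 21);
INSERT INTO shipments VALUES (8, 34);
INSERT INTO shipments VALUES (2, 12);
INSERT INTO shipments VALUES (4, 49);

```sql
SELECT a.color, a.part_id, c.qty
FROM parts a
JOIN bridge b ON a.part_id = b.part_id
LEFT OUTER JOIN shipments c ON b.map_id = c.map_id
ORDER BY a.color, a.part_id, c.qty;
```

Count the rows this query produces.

8

Step 1 — a INNER JOIN b on part_id → 5 row(s).
Then LEFT JOIN `shipments c` on map_id: each of those 5 rows is kept; rows whose b.map_id has no match in c get NULL for c's columns.
Result: 8 row(s).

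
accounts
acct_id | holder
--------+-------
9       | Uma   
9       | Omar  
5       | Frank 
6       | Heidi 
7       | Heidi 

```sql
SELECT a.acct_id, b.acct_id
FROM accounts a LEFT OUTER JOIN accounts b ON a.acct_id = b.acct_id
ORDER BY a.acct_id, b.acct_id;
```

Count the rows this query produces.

7

LEFT JOIN keeps every row from `accounts a`; unmatched rows get NULL for `accounts b`'s columns.
Matching on a.acct_id = b.acct_id.
Matched pairs: 7; unmatched a rows kept: 0.
Total: 7 rows.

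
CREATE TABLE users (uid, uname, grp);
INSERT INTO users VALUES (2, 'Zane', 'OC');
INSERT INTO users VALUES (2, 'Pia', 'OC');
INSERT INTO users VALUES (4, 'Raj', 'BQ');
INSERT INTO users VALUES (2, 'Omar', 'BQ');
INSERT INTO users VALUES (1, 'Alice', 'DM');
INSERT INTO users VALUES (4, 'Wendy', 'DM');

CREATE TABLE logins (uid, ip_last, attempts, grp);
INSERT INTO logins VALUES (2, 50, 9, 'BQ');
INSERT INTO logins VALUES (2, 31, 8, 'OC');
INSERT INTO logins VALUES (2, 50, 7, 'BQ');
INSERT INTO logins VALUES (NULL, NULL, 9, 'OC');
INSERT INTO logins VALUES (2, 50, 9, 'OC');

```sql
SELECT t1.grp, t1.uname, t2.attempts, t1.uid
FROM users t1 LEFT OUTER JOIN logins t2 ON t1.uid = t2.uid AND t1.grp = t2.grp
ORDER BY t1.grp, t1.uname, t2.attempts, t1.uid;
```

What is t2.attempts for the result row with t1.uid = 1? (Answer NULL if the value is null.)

LEFT JOIN keeps every row from `users`; unmatched rows get NULL for `logins`'s columns.
Matching on t1.uid = t2.uid AND t1.grp = t2.grp. A NULL in a compared column never satisfies the condition.
Matched pairs: 6; unmatched t1 rows kept: 3.

NULL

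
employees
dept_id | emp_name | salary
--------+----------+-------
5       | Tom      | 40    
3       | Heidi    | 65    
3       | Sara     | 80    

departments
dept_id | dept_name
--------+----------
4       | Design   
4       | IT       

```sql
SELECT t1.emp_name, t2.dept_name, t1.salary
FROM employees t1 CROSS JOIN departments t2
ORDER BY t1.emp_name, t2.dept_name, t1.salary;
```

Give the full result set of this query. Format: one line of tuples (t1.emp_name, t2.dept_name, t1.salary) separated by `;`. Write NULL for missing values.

(Heidi, Design, 65); (Heidi, IT, 65); (Sara, Design, 80); (Sara, IT, 80); (Tom, Design, 40); (Tom, IT, 40)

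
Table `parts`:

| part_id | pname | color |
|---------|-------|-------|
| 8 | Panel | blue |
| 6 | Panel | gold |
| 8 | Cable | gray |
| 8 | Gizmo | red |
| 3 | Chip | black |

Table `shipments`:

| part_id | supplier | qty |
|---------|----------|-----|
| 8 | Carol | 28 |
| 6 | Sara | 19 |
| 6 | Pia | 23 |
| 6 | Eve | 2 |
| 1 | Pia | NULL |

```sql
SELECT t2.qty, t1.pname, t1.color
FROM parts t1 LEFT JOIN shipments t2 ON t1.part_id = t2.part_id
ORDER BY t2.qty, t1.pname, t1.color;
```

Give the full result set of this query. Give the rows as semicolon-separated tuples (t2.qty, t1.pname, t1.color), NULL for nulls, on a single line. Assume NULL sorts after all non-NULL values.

(2, Panel, gold); (19, Panel, gold); (23, Panel, gold); (28, Cable, gray); (28, Gizmo, red); (28, Panel, blue); (NULL, Chip, black)

LEFT JOIN keeps every row from `parts`; unmatched rows get NULL for `shipments`'s columns.
Matching on t1.part_id = t2.part_id.
- t1[0] part_id=8 → 1 match(es) in t2 → 1 row(s).
- t1[1] part_id=6 → 3 match(es) in t2 → 3 row(s).
- t1[2] part_id=8 → 1 match(es) in t2 → 1 row(s).
- t1[3] part_id=8 → 1 match(es) in t2 → 1 row(s).
- t1[4] part_id=3 → no match; kept with NULLs on the t2 side.
After projecting and ordering:
t2.qty | t1.pname | t1.color
2 | Panel | gold
19 | Panel | gold
23 | Panel | gold
28 | Cable | gray
28 | Gizmo | red
28 | Panel | blue
NULL | Chip | black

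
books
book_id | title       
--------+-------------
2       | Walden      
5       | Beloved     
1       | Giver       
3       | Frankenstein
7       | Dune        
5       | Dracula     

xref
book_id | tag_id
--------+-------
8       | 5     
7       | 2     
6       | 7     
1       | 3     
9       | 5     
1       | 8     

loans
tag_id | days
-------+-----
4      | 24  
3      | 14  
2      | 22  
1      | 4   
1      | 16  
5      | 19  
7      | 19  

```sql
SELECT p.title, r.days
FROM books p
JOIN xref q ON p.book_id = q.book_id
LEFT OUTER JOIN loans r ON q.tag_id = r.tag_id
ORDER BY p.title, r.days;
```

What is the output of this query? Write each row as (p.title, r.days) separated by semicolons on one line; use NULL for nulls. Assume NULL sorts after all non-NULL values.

Joins associate left-to-right: books INNER JOIN xref on book_id gives 3 intermediate row(s).
Then LEFT JOIN `loans r` on tag_id: each of those 3 rows is kept; rows whose q.tag_id has no match in r get NULL for r's columns.

(Dune, 22); (Giver, 14); (Giver, NULL)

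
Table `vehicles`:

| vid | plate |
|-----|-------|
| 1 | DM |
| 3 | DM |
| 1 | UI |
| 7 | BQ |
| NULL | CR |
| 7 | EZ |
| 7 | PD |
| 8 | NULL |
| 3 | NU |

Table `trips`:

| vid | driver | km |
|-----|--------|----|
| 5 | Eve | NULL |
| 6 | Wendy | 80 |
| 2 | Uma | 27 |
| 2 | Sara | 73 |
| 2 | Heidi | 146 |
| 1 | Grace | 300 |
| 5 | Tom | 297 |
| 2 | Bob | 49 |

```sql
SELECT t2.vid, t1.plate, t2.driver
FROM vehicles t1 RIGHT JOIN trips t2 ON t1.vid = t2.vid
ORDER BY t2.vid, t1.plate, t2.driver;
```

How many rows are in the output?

9

RIGHT JOIN keeps every row from `trips`; unmatched rows get NULL for `vehicles`'s columns.
Matching on t1.vid = t2.vid. A NULL in a compared column never satisfies the condition.
Matched pairs: 2; unmatched t2 rows kept: 7.
Total: 2 matched + 7 padded = 9 rows.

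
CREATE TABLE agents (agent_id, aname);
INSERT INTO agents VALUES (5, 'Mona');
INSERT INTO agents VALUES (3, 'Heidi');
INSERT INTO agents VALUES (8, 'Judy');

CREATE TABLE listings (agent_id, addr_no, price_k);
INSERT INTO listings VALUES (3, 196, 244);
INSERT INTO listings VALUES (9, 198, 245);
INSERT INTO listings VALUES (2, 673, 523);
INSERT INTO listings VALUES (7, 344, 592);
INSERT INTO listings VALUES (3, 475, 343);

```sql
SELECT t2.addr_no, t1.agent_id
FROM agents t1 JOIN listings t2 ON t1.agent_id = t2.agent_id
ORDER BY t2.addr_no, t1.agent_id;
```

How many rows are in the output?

2

INNER JOIN keeps only pairs where the ON condition holds.
Matching on t1.agent_id = t2.agent_id.
- t1 (agent_id=5) has no partner → excluded.
- t1 (agent_id=3) pairs with 2 row(s) of t2.
- t1 (agent_id=8) has no partner → excluded.
Total: 2 rows.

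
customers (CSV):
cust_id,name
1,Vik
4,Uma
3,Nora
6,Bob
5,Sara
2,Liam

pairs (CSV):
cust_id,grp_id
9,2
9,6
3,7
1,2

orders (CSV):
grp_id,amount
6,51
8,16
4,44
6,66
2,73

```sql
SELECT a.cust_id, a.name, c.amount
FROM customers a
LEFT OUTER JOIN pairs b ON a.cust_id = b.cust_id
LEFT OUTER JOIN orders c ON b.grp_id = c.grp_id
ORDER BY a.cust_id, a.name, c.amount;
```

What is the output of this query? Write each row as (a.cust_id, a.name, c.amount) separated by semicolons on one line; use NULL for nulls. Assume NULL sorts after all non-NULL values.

(1, Vik, 73); (2, Liam, NULL); (3, Nora, NULL); (4, Uma, NULL); (5, Sara, NULL); (6, Bob, NULL)

Evaluate left to right. First `customers a LEFT JOIN pairs b` on cust_id: 6 row(s).
Then LEFT JOIN `orders c` on grp_id: each of those 6 rows is kept; rows whose b.grp_id has no match in c get NULL for c's columns.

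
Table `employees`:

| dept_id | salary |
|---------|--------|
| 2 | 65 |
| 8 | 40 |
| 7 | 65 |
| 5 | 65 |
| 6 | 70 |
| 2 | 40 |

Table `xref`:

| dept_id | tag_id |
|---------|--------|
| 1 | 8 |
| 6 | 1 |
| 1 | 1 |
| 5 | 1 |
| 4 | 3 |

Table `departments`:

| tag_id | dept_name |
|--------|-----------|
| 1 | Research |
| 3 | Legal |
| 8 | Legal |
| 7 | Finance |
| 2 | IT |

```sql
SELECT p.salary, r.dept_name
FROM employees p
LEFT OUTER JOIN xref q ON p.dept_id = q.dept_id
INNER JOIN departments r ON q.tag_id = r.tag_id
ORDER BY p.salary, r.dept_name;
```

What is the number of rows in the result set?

2

Evaluate left to right. First `employees p LEFT JOIN xref q` on dept_id: 6 row(s).
Then INNER JOIN `departments r` on tag_id: keep only rows whose q.tag_id appears in r.
Result: 2 row(s).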